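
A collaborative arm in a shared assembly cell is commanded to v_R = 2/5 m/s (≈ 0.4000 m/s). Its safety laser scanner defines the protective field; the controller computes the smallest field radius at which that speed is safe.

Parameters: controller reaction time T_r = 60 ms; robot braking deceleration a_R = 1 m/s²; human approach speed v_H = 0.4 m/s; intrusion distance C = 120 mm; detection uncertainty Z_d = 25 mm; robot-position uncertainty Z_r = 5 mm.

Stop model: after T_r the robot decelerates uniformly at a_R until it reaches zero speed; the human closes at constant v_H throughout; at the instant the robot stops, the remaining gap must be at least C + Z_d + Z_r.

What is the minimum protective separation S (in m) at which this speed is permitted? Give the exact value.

braking lasts T_s = (2/5)/1 = 0.4000 s
robot covers v_R·T_r = 0.4000·0.0600 = 0.0240 m before braking
braking distance = 0.4000²/(2·1.0000) = 0.0800 m
human closes 0.4000·0.4600 = 0.1840 m
margins: 0.1200+0.0250+0.0050 = 0.1500 m
S_min ≈ 0.0240+0.0800+0.1840+0.1500  ⇒  S_min = 219/500 m

S_min = 219/500 m = 0.4380 m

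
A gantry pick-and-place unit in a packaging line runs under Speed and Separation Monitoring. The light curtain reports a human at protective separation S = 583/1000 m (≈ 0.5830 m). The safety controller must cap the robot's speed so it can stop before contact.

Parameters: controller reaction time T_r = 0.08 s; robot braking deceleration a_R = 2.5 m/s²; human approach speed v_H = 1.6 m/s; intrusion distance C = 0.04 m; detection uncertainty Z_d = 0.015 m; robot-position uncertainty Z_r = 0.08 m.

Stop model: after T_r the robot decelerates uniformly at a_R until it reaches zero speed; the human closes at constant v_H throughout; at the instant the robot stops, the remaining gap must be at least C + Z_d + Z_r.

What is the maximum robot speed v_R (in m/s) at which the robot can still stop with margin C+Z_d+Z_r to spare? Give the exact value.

at the boundary: (1/5)·v² + (18/25)·v + (-8/25) = 0
  disc = (18/25)² − 4·(1/5)·(-8/25) = 484/625 ; √disc = 22/25
  v_R = (−(18/25) + 22/25) / (2·(1/5)) = 2/5 m/s
check:
T_s = v_R/a_R = (2/5)/(5/2) = 0.1600 s
robot in T_r: 0.4000·0.0800 = 0.0320 m
robot under decel: 0.4000²/(2·2.5000) = 0.0320 m
human over T_r+T_s: 1.6000·(0.0800+0.1600) = 0.3840 m
residual clearance needed = 0.0400+0.0150+0.0800 = 0.1350 m
sum ≈ 0.0320+0.0320+0.3840+0.1350 ≈ 0.5830 m = S ✓

v_R_max = 2/5 m/s = 0.4000 m/s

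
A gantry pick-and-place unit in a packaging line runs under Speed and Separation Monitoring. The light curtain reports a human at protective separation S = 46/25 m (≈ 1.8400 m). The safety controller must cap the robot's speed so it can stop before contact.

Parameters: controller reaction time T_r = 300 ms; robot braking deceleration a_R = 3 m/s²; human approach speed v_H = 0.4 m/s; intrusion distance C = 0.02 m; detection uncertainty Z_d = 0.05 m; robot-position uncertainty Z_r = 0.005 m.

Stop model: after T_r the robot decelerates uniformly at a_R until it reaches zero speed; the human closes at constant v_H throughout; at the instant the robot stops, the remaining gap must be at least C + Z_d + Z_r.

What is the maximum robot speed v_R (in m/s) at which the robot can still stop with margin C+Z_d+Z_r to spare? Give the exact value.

v_R_max = 21/10 m/s = 2.1000 m/s

collect terms ⇒ (1/6)·v_R² + (13/30)·v_R + (-329/200) = 0
  disc = (13/30)² − 4·(1/6)·(-329/200) = 289/225 ; √disc = 17/15
  v_R = (−(13/30) + 17/15) / (2·(1/6)) = 21/10 m/s
check:
T_s = v_R/a_R = (21/10)/3 = 0.7000 s
robot covers v_R·T_r = 2.1000·0.3000 = 0.6300 m before braking
braking distance = 2.1000²/(2·3.0000) = 0.7350 m
person approaches 0.4000·(0.3000+0.7000) = 0.4000 m
residual clearance needed = 0.0200+0.0500+0.0050 = 0.0750 m
sum ≈ 0.6300+0.7350+0.4000+0.0750 ≈ 1.8400 m = S ✓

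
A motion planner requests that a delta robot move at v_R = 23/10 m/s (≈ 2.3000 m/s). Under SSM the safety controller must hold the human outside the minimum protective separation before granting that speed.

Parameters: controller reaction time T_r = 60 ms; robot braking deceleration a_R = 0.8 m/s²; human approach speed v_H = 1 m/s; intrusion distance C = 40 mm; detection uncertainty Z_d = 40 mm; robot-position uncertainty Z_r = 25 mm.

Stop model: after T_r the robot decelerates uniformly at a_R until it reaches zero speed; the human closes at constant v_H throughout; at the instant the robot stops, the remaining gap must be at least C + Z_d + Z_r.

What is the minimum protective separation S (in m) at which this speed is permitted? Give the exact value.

S_min = 25937/4000 m = 6.4843 m

braking lasts T_s = (23/10)/(4/5) = 2.8750 s
reaction-phase robot travel = 2.3000·0.0600 = 0.1380 m
braking distance = 2.3000²/(2·0.8000) = 3.3062 m
human over T_r+T_s: 1.0000·(0.0600+2.8750) = 2.9350 m
margins: 0.0400+0.0400+0.0250 = 0.1050 m
S_min ≈ 0.1380+3.3062+2.9350+0.1050  ⇒  S_min = 25937/4000 m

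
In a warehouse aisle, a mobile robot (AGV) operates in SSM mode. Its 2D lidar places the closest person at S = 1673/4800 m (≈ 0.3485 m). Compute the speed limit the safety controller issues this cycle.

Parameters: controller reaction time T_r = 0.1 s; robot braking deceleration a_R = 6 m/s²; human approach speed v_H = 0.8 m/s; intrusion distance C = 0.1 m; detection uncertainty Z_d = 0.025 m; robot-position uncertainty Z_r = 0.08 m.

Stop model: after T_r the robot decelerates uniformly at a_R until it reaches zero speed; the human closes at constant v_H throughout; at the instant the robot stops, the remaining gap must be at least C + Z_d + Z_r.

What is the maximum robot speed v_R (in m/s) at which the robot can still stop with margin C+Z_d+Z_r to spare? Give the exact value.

at the boundary: (1/12)·v² + (7/30)·v + (-61/960) = 0
  disc = (7/30)² − 4·(1/12)·(-61/960) = 121/1600 ; √disc = 11/40
  v_R = (−(7/30) + 11/40) / (2·(1/12)) = 1/4 m/s
check:
T_s = v_R/a_R = (1/4)/6 = 0.0417 s
reaction-phase robot travel = 0.2500·0.1000 = 0.0250 m
robot under decel: 0.2500²/(2·6.0000) = 0.0052 m
human over T_r+T_s: 0.8000·(0.1000+0.0417) = 0.1133 m
residual clearance needed = 0.1000+0.0250+0.0800 = 0.2050 m
sum ≈ 0.0250+0.0052+0.1133+0.2050 ≈ 0.3485 m = S ✓

v_R_max = 1/4 m/s = 0.2500 m/s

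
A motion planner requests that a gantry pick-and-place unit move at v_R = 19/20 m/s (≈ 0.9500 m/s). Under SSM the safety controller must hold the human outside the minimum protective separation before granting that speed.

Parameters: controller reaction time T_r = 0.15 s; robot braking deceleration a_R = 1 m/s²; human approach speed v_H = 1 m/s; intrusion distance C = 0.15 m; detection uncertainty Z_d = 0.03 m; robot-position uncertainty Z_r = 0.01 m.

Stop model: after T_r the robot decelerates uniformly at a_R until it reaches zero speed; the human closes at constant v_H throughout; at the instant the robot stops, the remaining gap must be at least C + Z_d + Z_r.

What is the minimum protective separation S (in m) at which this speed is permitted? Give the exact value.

stop time T_s = (19/20)/1 = 0.9500 s
robot covers v_R·T_r = 0.9500·0.1500 = 0.1425 m before braking
robot under decel: 0.9500²/(2·1.0000) = 0.4512 m
person approaches 1.0000·(0.1500+0.9500) = 1.1000 m
C+Z_d+Z_r = 0.1500+0.0300+0.0100 = 0.1900 m
S_min ≈ 0.1425+0.4512+1.1000+0.1900  ⇒  S_min = 1507/800 m

S_min = 1507/800 m = 1.8838 m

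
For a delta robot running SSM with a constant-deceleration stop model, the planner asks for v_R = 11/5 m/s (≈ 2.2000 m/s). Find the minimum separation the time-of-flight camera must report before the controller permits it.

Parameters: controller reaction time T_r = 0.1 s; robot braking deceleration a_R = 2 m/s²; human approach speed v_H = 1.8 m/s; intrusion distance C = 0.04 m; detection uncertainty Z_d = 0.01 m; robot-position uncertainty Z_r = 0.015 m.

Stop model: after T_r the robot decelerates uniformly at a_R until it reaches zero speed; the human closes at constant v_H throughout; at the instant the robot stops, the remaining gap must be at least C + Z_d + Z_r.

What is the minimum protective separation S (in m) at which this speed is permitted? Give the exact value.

S_min = 731/200 m = 3.6550 m

braking lasts T_s = (11/5)/2 = 1.1000 s
reaction-phase robot travel = 2.2000·0.1000 = 0.2200 m
robot under decel: 2.2000²/(2·2.0000) = 1.2100 m
human over T_r+T_s: 1.8000·(0.1000+1.1000) = 2.1600 m
C+Z_d+Z_r = 0.0400+0.0100+0.0150 = 0.0650 m
S_min ≈ 0.2200+1.2100+2.1600+0.0650  ⇒  S_min = 731/200 m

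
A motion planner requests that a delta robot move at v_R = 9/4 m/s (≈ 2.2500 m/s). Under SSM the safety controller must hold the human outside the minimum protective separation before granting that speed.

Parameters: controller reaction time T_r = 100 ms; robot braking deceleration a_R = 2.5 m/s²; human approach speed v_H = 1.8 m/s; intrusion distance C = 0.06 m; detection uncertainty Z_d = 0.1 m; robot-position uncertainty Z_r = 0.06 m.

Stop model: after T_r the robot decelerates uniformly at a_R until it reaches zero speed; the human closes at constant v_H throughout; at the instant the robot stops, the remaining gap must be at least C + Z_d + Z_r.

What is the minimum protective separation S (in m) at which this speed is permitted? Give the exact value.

stop time T_s = (9/4)/(5/2) = 0.9000 s
robot in T_r: 2.2500·0.1000 = 0.2250 m
braking distance = 2.2500²/(2·2.5000) = 1.0125 m
person approaches 1.8000·(0.1000+0.9000) = 1.8000 m
margins: 0.0600+0.1000+0.0600 = 0.2200 m
S_min ≈ 0.2250+1.0125+1.8000+0.2200  ⇒  S_min = 1303/400 m

S_min = 1303/400 m = 3.2575 m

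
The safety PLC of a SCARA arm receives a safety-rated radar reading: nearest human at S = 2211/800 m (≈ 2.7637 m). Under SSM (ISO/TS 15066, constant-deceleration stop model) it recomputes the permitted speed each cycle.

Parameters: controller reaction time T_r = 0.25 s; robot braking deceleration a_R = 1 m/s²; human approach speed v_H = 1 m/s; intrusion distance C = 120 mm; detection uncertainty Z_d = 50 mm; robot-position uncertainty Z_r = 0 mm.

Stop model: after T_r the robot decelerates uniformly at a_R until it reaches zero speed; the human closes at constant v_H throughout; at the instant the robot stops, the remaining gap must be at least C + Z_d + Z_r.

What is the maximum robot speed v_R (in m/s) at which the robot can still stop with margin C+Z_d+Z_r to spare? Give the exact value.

v_R_max = 5/4 m/s = 1.2500 m/s

collect terms ⇒ (1/2)·v_R² + (5/4)·v_R + (-75/32) = 0
  disc = (5/4)² − 4·(1/2)·(-75/32) = 25/4 ; √disc = 5/2
  v_R = (−(5/4) + 5/2) / (2·(1/2)) = 5/4 m/s
check:
braking lasts T_s = (5/4)/1 = 1.2500 s
robot covers v_R·T_r = 1.2500·0.2500 = 0.3125 m before braking
robot covers 1.2500·1.2500 − ½·1.0000·1.2500² = 0.7812 m while stopping
human over T_r+T_s: 1.0000·(0.2500+1.2500) = 1.5000 m
margins: 0.1200+0.0500+0.0000 = 0.1700 m
sum ≈ 0.3125+0.7812+1.5000+0.1700 ≈ 2.7637 m = S ✓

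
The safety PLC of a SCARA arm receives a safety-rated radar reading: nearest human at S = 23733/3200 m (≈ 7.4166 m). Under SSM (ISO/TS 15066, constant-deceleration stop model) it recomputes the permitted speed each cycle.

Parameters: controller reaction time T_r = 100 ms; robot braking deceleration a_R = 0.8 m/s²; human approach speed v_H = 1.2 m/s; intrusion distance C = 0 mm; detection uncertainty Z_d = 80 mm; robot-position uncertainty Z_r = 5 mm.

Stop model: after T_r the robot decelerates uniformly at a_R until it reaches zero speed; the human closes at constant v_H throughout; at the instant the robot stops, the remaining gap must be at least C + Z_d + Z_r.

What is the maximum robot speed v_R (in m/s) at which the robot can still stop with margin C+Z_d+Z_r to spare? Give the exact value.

v_R_max = 47/20 m/s = 2.3500 m/s

quadratic (5/8)·v² + (8/5)·v + (-23077/3200) = 0
  disc = (8/5)² − 4·(5/8)·(-23077/3200) = 131769/6400 ; √disc = 363/80
  v_R = (−(8/5) + 363/80) / (2·(5/8)) = 47/20 m/s
check:
stop time T_s = (47/20)/(4/5) = 2.9375 s
reaction-phase robot travel = 2.3500·0.1000 = 0.2350 m
robot covers 2.3500·2.9375 − ½·0.8000·2.9375² = 3.4516 m while stopping
human closes 1.2000·3.0375 = 3.6450 m
C+Z_d+Z_r = 0.0000+0.0800+0.0050 = 0.0850 m
sum ≈ 0.2350+3.4516+3.6450+0.0850 ≈ 7.4166 m = S ✓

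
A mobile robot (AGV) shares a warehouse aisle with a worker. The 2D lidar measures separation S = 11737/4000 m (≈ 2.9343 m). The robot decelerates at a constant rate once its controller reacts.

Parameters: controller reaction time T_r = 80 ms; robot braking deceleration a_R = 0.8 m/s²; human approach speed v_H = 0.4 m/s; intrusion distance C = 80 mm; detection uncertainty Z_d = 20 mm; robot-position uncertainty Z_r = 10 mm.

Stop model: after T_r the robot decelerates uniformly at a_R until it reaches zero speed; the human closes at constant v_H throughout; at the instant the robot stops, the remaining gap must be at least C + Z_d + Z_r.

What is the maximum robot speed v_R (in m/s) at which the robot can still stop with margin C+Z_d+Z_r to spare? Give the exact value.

quadratic (5/8)·v² + (29/50)·v + (-11169/4000) = 0
  disc = (29/50)² − 4·(5/8)·(-11169/4000) = 292681/40000 ; √disc = 541/200
  v_R = (−(29/50) + 541/200) / (2·(5/8)) = 17/10 m/s
check:
braking lasts T_s = (17/10)/(4/5) = 2.1250 s
reaction-phase robot travel = 1.7000·0.0800 = 0.1360 m
robot under decel: 1.7000²/(2·0.8000) = 1.8062 m
person approaches 0.4000·(0.0800+2.1250) = 0.8820 m
margins: 0.0800+0.0200+0.0100 = 0.1100 m
sum ≈ 0.1360+1.8062+0.8820+0.1100 ≈ 2.9343 m = S ✓

v_R_max = 17/10 m/s = 1.7000 m/s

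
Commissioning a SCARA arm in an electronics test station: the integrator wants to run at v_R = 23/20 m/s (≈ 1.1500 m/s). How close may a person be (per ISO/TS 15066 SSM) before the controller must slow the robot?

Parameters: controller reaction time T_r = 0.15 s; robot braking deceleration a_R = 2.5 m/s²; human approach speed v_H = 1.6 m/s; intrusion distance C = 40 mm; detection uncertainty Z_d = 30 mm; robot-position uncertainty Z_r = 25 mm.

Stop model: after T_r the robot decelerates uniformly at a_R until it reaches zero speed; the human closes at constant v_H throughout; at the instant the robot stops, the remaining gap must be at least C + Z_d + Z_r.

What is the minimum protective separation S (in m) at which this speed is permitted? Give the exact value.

S_min = 377/250 m = 1.5080 m

stop time T_s = (23/20)/(5/2) = 0.4600 s
reaction-phase robot travel = 1.1500·0.1500 = 0.1725 m
braking distance = 1.1500²/(2·2.5000) = 0.2645 m
human over T_r+T_s: 1.6000·(0.1500+0.4600) = 0.9760 m
margins: 0.0400+0.0300+0.0250 = 0.0950 m
S_min ≈ 0.1725+0.2645+0.9760+0.0950  ⇒  S_min = 377/250 m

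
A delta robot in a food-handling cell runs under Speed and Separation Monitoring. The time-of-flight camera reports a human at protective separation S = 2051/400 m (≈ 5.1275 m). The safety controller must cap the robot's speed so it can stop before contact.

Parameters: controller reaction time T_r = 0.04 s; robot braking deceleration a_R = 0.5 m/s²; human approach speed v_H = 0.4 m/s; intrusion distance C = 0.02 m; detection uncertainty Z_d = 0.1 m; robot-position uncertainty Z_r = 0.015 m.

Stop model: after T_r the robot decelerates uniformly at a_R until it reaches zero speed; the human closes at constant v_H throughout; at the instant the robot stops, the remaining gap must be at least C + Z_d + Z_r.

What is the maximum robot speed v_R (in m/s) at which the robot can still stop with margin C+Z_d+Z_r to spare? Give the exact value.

at the boundary: (1)·v² + (21/25)·v + (-9953/2000) = 0
  disc = (21/25)² − 4·(1)·(-9953/2000) = 51529/2500 ; √disc = 227/50
  v_R = (−(21/25) + 227/50) / (2·(1)) = 37/20 m/s
check:
T_s = v_R/a_R = (37/20)/(1/2) = 3.7000 s
robot in T_r: 1.8500·0.0400 = 0.0740 m
robot covers 1.8500·3.7000 − ½·0.5000·3.7000² = 3.4225 m while stopping
person approaches 0.4000·(0.0400+3.7000) = 1.4960 m
margins: 0.0200+0.1000+0.0150 = 0.1350 m
sum ≈ 0.0740+3.4225+1.4960+0.1350 ≈ 5.1275 m = S ✓

v_R_max = 37/20 m/s = 1.8500 m/s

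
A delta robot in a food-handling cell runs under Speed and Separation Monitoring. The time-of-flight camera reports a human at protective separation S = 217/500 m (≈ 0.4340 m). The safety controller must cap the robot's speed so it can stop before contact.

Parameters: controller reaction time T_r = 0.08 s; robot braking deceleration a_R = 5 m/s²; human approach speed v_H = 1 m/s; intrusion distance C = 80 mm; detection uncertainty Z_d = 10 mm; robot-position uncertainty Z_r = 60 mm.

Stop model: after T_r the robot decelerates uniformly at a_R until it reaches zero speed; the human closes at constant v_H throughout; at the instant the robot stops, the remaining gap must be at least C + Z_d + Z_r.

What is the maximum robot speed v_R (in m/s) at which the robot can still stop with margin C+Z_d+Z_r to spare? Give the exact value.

collect terms ⇒ (1/10)·v_R² + (7/25)·v_R + (-51/250) = 0
  disc = (7/25)² − 4·(1/10)·(-51/250) = 4/25 ; √disc = 2/5
  v_R = (−(7/25) + 2/5) / (2·(1/10)) = 3/5 m/s
check:
braking lasts T_s = (3/5)/5 = 0.1200 s
reaction-phase robot travel = 0.6000·0.0800 = 0.0480 m
robot under decel: 0.6000²/(2·5.0000) = 0.0360 m
human closes 1.0000·0.2000 = 0.2000 m
C+Z_d+Z_r = 0.0800+0.0100+0.0600 = 0.1500 m
sum ≈ 0.0480+0.0360+0.2000+0.1500 ≈ 0.4340 m = S ✓

v_R_max = 3/5 m/s = 0.6000 m/s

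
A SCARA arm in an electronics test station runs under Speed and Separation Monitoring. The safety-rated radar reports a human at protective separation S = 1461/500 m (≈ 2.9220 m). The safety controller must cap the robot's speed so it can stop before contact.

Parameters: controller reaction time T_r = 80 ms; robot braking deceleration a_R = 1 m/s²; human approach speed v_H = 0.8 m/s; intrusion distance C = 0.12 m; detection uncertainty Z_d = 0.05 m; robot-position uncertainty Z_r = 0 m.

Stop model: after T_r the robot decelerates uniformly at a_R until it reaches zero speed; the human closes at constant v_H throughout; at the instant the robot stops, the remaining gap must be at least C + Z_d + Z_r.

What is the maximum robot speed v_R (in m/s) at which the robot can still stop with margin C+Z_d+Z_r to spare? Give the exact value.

v_R_max = 8/5 m/s = 1.6000 m/s

collect terms ⇒ (1/2)·v_R² + (22/25)·v_R + (-336/125) = 0
  disc = (22/25)² − 4·(1/2)·(-336/125) = 3844/625 ; √disc = 62/25
  v_R = (−(22/25) + 62/25) / (2·(1/2)) = 8/5 m/s
check:
braking lasts T_s = (8/5)/1 = 1.6000 s
reaction-phase robot travel = 1.6000·0.0800 = 0.1280 m
robot under decel: 1.6000²/(2·1.0000) = 1.2800 m
human over T_r+T_s: 0.8000·(0.0800+1.6000) = 1.3440 m
residual clearance needed = 0.1200+0.0500+0.0000 = 0.1700 m
sum ≈ 0.1280+1.2800+1.3440+0.1700 ≈ 2.9220 m = S ✓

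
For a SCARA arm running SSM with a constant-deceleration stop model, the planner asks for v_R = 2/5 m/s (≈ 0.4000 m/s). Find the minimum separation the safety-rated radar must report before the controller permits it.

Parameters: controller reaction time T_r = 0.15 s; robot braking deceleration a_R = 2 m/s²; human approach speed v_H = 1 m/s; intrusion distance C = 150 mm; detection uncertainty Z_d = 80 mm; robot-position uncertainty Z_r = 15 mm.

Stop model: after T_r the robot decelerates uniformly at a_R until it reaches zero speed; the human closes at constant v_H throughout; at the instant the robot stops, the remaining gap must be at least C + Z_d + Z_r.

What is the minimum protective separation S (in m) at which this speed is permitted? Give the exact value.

S_min = 139/200 m = 0.6950 m

T_s = v_R/a_R = (2/5)/2 = 0.2000 s
robot in T_r: 0.4000·0.1500 = 0.0600 m
robot under decel: 0.4000²/(2·2.0000) = 0.0400 m
human over T_r+T_s: 1.0000·(0.1500+0.2000) = 0.3500 m
C+Z_d+Z_r = 0.1500+0.0800+0.0150 = 0.2450 m
S_min ≈ 0.0600+0.0400+0.3500+0.2450  ⇒  S_min = 139/200 m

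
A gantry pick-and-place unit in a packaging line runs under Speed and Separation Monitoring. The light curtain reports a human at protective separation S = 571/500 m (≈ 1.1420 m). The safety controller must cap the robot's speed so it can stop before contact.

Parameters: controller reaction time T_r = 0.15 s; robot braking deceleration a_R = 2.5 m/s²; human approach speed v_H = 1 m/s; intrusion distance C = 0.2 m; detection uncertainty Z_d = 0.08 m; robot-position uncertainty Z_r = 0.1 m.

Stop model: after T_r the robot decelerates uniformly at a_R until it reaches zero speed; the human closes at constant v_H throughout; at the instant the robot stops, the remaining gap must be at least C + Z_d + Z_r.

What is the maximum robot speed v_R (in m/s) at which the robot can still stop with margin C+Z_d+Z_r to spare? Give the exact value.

collect terms ⇒ (1/5)·v_R² + (11/20)·v_R + (-153/250) = 0
  disc = (11/20)² − 4·(1/5)·(-153/250) = 7921/10000 ; √disc = 89/100
  v_R = (−(11/20) + 89/100) / (2·(1/5)) = 17/20 m/s
check:
stop time T_s = (17/20)/(5/2) = 0.3400 s
robot in T_r: 0.8500·0.1500 = 0.1275 m
robot under decel: 0.8500²/(2·2.5000) = 0.1445 m
human over T_r+T_s: 1.0000·(0.1500+0.3400) = 0.4900 m
margins: 0.2000+0.0800+0.1000 = 0.3800 m
sum ≈ 0.1275+0.1445+0.4900+0.3800 ≈ 1.1420 m = S ✓

v_R_max = 17/20 m/s = 0.8500 m/s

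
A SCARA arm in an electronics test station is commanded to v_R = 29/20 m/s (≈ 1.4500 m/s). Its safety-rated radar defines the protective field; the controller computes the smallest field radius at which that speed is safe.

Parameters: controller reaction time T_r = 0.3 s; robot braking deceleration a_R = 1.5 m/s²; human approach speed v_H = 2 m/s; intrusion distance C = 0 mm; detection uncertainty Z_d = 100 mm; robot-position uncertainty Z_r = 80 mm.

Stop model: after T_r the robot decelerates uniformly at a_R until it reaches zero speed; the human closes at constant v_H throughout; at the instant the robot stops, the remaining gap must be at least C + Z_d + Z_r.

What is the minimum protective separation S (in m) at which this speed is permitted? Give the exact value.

S_min = 4619/1200 m = 3.8492 m

T_s = v_R/a_R = (29/20)/(3/2) = 0.9667 s
robot in T_r: 1.4500·0.3000 = 0.4350 m
braking distance = 1.4500²/(2·1.5000) = 0.7008 m
human over T_r+T_s: 2.0000·(0.3000+0.9667) = 2.5333 m
margins: 0.0000+0.1000+0.0800 = 0.1800 m
S_min ≈ 0.4350+0.7008+2.5333+0.1800  ⇒  S_min = 4619/1200 m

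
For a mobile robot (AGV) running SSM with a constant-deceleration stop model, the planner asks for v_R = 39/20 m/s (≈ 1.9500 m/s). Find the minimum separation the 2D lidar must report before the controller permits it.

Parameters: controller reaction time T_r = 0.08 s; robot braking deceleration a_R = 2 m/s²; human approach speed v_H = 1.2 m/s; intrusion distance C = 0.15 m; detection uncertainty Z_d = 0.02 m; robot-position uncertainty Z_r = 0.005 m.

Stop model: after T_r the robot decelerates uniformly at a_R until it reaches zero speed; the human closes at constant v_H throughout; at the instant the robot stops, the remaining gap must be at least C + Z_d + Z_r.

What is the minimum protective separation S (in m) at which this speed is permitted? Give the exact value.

S_min = 20381/8000 m = 2.5476 m

stop time T_s = (39/20)/2 = 0.9750 s
robot in T_r: 1.9500·0.0800 = 0.1560 m
robot covers 1.9500·0.9750 − ½·2.0000·0.9750² = 0.9506 m while stopping
human closes 1.2000·1.0550 = 1.2660 m
residual clearance needed = 0.1500+0.0200+0.0050 = 0.1750 m
S_min ≈ 0.1560+0.9506+1.2660+0.1750  ⇒  S_min = 20381/8000 m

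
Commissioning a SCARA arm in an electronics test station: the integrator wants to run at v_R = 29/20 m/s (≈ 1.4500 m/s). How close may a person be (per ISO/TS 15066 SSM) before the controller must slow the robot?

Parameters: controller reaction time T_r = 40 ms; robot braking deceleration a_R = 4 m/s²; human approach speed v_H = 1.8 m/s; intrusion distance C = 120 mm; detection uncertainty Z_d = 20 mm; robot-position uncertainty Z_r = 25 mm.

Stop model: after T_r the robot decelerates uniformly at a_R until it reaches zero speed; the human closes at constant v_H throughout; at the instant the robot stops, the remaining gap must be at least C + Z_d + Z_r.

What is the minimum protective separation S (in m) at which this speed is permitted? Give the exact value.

S_min = 3873/3200 m = 1.2103 m

braking lasts T_s = (29/20)/4 = 0.3625 s
robot in T_r: 1.4500·0.0400 = 0.0580 m
braking distance = 1.4500²/(2·4.0000) = 0.2628 m
human closes 1.8000·0.4025 = 0.7245 m
margins: 0.1200+0.0200+0.0250 = 0.1650 m
S_min ≈ 0.0580+0.2628+0.7245+0.1650  ⇒  S_min = 3873/3200 m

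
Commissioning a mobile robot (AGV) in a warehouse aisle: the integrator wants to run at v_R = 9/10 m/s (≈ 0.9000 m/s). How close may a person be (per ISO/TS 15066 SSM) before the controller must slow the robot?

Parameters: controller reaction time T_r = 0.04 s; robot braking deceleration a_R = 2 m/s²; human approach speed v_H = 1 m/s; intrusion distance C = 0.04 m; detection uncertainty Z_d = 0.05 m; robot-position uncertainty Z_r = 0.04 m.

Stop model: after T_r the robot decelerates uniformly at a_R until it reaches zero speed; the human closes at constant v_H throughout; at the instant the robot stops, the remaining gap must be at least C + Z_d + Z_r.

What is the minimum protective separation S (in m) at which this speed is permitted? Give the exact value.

S_min = 1717/2000 m = 0.8585 m

stop time T_s = (9/10)/2 = 0.4500 s
robot in T_r: 0.9000·0.0400 = 0.0360 m
robot covers 0.9000·0.4500 − ½·2.0000·0.4500² = 0.2025 m while stopping
human closes 1.0000·0.4900 = 0.4900 m
margins: 0.0400+0.0500+0.0400 = 0.1300 m
S_min ≈ 0.0360+0.2025+0.4900+0.1300  ⇒  S_min = 1717/2000 m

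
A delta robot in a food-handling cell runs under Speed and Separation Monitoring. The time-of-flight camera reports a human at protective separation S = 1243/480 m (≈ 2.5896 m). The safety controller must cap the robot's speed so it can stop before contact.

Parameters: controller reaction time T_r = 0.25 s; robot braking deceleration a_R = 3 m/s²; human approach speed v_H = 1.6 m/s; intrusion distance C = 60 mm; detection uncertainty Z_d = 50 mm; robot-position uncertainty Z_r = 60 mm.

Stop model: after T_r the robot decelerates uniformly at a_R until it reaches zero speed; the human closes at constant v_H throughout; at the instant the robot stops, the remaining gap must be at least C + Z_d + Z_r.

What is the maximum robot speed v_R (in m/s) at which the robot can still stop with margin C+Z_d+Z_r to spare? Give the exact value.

v_R_max = 37/20 m/s = 1.8500 m/s

at the boundary: (1/6)·v² + (47/60)·v + (-4847/2400) = 0
  disc = (47/60)² − 4·(1/6)·(-4847/2400) = 49/25 ; √disc = 7/5
  v_R = (−(47/60) + 7/5) / (2·(1/6)) = 37/20 m/s
check:
stop time T_s = (37/20)/3 = 0.6167 s
robot in T_r: 1.8500·0.2500 = 0.4625 m
robot covers 1.8500·0.6167 − ½·3.0000·0.6167² = 0.5704 m while stopping
human over T_r+T_s: 1.6000·(0.2500+0.6167) = 1.3867 m
margins: 0.0600+0.0500+0.0600 = 0.1700 m
sum ≈ 0.4625+0.5704+1.3867+0.1700 ≈ 2.5896 m = S ✓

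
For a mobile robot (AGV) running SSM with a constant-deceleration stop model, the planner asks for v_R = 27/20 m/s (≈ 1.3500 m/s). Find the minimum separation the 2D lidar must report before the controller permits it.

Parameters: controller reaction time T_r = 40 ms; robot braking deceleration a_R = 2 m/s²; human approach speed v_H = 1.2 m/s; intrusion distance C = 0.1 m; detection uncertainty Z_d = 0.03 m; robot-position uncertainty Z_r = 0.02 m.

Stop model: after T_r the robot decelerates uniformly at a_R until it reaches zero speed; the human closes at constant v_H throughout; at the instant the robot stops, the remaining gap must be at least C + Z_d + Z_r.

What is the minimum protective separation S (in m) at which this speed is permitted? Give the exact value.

T_s = v_R/a_R = (27/20)/2 = 0.6750 s
robot covers v_R·T_r = 1.3500·0.0400 = 0.0540 m before braking
robot under decel: 1.3500²/(2·2.0000) = 0.4556 m
human closes 1.2000·0.7150 = 0.8580 m
margins: 0.1000+0.0300+0.0200 = 0.1500 m
S_min ≈ 0.0540+0.4556+0.8580+0.1500  ⇒  S_min = 12141/8000 m

S_min = 12141/8000 m = 1.5176 m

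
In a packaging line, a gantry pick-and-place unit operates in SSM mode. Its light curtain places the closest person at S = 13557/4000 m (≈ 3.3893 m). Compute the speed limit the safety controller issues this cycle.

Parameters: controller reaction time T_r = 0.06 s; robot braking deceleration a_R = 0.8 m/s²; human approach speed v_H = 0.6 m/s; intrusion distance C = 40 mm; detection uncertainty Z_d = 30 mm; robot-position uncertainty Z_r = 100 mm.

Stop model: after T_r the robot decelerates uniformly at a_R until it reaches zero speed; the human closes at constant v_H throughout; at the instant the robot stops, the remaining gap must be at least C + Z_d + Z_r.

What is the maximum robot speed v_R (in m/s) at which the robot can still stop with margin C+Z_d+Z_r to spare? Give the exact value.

collect terms ⇒ (5/8)·v_R² + (81/100)·v_R + (-12733/4000) = 0
  disc = (81/100)² − 4·(5/8)·(-12733/4000) = 344569/40000 ; √disc = 587/200
  v_R = (−(81/100) + 587/200) / (2·(5/8)) = 17/10 m/s
check:
stop time T_s = (17/10)/(4/5) = 2.1250 s
robot covers v_R·T_r = 1.7000·0.0600 = 0.1020 m before braking
robot under decel: 1.7000²/(2·0.8000) = 1.8062 m
human closes 0.6000·2.1850 = 1.3110 m
margins: 0.0400+0.0300+0.1000 = 0.1700 m
sum ≈ 0.1020+1.8062+1.3110+0.1700 ≈ 3.3893 m = S ✓

v_R_max = 17/10 m/s = 1.7000 m/s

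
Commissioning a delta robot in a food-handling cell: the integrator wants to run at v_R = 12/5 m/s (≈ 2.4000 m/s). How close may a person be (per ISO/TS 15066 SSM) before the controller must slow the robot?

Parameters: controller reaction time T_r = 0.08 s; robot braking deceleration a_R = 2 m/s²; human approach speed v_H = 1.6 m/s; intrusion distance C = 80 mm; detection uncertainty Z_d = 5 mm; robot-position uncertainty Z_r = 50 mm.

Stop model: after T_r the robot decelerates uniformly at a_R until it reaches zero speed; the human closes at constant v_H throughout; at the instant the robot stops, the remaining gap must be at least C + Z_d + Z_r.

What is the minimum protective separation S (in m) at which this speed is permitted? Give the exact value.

T_s = v_R/a_R = (12/5)/2 = 1.2000 s
reaction-phase robot travel = 2.4000·0.0800 = 0.1920 m
braking distance = 2.4000²/(2·2.0000) = 1.4400 m
human closes 1.6000·1.2800 = 2.0480 m
residual clearance needed = 0.0800+0.0050+0.0500 = 0.1350 m
S_min ≈ 0.1920+1.4400+2.0480+0.1350  ⇒  S_min = 763/200 m

S_min = 763/200 m = 3.8150 m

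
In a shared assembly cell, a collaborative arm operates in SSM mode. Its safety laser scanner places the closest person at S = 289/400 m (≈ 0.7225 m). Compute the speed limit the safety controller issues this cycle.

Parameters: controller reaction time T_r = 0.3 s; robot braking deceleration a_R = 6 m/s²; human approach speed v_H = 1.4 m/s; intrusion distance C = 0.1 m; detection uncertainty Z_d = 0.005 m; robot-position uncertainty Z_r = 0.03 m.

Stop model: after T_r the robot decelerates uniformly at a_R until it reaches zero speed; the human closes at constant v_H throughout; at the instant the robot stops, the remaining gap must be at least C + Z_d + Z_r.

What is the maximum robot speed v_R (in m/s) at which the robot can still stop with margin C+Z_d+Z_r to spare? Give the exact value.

quadratic (1/12)·v² + (8/15)·v + (-67/400) = 0
  disc = (8/15)² − 4·(1/12)·(-67/400) = 49/144 ; √disc = 7/12
  v_R = (−(8/15) + 7/12) / (2·(1/12)) = 3/10 m/s
check:
stop time T_s = (3/10)/6 = 0.0500 s
reaction-phase robot travel = 0.3000·0.3000 = 0.0900 m
robot under decel: 0.3000²/(2·6.0000) = 0.0075 m
human over T_r+T_s: 1.4000·(0.3000+0.0500) = 0.4900 m
residual clearance needed = 0.1000+0.0050+0.0300 = 0.1350 m
sum ≈ 0.0900+0.0075+0.4900+0.1350 ≈ 0.7225 m = S ✓

v_R_max = 3/10 m/s = 0.3000 m/s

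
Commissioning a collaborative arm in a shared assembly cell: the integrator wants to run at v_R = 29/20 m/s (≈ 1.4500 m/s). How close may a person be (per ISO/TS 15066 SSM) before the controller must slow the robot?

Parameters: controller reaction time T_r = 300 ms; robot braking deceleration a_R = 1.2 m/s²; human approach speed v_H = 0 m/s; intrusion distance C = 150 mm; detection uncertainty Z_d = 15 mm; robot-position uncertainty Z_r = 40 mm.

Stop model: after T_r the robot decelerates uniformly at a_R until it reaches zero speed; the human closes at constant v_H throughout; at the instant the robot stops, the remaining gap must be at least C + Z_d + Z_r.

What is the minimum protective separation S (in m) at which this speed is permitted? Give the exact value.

T_s = v_R/a_R = (29/20)/(6/5) = 1.2083 s
reaction-phase robot travel = 1.4500·0.3000 = 0.4350 m
robot covers 1.4500·1.2083 − ½·1.2000·1.2083² = 0.8760 m while stopping
human over T_r+T_s: 0.0000·(0.3000+1.2083) = 0.0000 m
residual clearance needed = 0.1500+0.0150+0.0400 = 0.2050 m
S_min ≈ 0.4350+0.8760+0.0000+0.2050  ⇒  S_min = 7277/4800 m

S_min = 7277/4800 m = 1.5160 m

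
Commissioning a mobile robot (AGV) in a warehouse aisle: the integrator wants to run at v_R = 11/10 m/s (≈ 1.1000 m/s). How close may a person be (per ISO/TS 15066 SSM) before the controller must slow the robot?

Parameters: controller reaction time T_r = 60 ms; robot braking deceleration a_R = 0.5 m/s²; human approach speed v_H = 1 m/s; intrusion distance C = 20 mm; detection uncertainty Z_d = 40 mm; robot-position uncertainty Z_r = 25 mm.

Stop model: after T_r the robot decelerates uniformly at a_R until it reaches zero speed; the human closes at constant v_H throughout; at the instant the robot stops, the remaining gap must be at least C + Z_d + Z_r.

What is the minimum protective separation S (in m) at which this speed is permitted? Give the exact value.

S_min = 3621/1000 m = 3.6210 m

T_s = v_R/a_R = (11/10)/(1/2) = 2.2000 s
robot covers v_R·T_r = 1.1000·0.0600 = 0.0660 m before braking
braking distance = 1.1000²/(2·0.5000) = 1.2100 m
human closes 1.0000·2.2600 = 2.2600 m
C+Z_d+Z_r = 0.0200+0.0400+0.0250 = 0.0850 m
S_min ≈ 0.0660+1.2100+2.2600+0.0850  ⇒  S_min = 3621/1000 m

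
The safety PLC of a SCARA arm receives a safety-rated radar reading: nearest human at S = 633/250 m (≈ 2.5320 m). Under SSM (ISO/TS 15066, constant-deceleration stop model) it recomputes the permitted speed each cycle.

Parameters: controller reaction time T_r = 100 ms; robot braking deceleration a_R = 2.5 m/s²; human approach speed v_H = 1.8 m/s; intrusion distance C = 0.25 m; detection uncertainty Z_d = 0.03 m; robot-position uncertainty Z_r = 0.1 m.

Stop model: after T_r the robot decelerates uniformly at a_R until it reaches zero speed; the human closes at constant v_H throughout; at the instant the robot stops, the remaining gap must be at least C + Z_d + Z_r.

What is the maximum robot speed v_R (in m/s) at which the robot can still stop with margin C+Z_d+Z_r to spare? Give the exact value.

collect terms ⇒ (1/5)·v_R² + (41/50)·v_R + (-493/250) = 0
  disc = (41/50)² − 4·(1/5)·(-493/250) = 9/4 ; √disc = 3/2
  v_R = (−(41/50) + 3/2) / (2·(1/5)) = 17/10 m/s
check:
T_s = v_R/a_R = (17/10)/(5/2) = 0.6800 s
robot in T_r: 1.7000·0.1000 = 0.1700 m
braking distance = 1.7000²/(2·2.5000) = 0.5780 m
person approaches 1.8000·(0.1000+0.6800) = 1.4040 m
C+Z_d+Z_r = 0.2500+0.0300+0.1000 = 0.3800 m
sum ≈ 0.1700+0.5780+1.4040+0.3800 ≈ 2.5320 m = S ✓

v_R_max = 17/10 m/s = 1.7000 m/s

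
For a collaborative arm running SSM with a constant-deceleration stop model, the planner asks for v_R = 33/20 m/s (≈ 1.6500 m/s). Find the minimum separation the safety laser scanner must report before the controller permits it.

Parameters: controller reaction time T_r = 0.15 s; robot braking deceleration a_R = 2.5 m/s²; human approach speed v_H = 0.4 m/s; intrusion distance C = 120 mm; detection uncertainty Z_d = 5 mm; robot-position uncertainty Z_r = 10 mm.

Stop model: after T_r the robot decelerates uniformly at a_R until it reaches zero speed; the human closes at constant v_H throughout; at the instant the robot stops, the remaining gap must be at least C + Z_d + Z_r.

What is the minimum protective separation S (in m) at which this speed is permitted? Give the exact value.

braking lasts T_s = (33/20)/(5/2) = 0.6600 s
robot in T_r: 1.6500·0.1500 = 0.2475 m
braking distance = 1.6500²/(2·2.5000) = 0.5445 m
human over T_r+T_s: 0.4000·(0.1500+0.6600) = 0.3240 m
C+Z_d+Z_r = 0.1200+0.0050+0.0100 = 0.1350 m
S_min ≈ 0.2475+0.5445+0.3240+0.1350  ⇒  S_min = 1251/1000 m

S_min = 1251/1000 m = 1.2510 m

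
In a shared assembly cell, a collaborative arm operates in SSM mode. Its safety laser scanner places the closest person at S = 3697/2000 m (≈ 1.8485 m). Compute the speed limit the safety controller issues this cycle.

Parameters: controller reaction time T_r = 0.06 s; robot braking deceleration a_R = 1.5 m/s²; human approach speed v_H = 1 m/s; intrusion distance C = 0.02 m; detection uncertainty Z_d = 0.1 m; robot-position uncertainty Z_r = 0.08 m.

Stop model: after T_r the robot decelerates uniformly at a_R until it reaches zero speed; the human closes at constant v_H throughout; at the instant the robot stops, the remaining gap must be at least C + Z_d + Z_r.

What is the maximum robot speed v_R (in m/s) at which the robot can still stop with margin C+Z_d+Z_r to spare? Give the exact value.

at the boundary: (1/3)·v² + (109/150)·v + (-3177/2000) = 0
  disc = (109/150)² − 4·(1/3)·(-3177/2000) = 14884/5625 ; √disc = 122/75
  v_R = (−(109/150) + 122/75) / (2·(1/3)) = 27/20 m/s
check:
T_s = v_R/a_R = (27/20)/(3/2) = 0.9000 s
robot in T_r: 1.3500·0.0600 = 0.0810 m
robot under decel: 1.3500²/(2·1.5000) = 0.6075 m
person approaches 1.0000·(0.0600+0.9000) = 0.9600 m
C+Z_d+Z_r = 0.0200+0.1000+0.0800 = 0.2000 m
sum ≈ 0.0810+0.6075+0.9600+0.2000 ≈ 1.8485 m = S ✓

v_R_max = 27/20 m/s = 1.3500 m/s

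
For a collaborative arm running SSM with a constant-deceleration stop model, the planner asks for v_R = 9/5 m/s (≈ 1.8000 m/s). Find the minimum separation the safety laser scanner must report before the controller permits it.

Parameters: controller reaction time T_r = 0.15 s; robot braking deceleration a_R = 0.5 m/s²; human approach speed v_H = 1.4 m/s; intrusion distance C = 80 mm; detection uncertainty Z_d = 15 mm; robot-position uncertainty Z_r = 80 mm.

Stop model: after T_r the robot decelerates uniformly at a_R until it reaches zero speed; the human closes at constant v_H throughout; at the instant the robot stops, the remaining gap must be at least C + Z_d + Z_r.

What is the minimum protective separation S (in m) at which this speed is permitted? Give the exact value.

stop time T_s = (9/5)/(1/2) = 3.6000 s
robot in T_r: 1.8000·0.1500 = 0.2700 m
robot under decel: 1.8000²/(2·0.5000) = 3.2400 m
person approaches 1.4000·(0.1500+3.6000) = 5.2500 m
margins: 0.0800+0.0150+0.0800 = 0.1750 m
S_min ≈ 0.2700+3.2400+5.2500+0.1750  ⇒  S_min = 1787/200 m

S_min = 1787/200 m = 8.9350 m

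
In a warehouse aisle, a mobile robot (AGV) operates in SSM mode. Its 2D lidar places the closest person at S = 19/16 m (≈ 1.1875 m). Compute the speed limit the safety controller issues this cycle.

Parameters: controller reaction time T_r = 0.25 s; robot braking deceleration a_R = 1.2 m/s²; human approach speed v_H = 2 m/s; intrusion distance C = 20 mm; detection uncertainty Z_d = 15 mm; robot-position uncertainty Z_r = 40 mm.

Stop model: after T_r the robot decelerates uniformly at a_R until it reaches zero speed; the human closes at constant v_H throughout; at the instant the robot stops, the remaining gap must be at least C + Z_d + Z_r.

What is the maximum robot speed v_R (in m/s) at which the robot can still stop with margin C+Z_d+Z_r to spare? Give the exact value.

v_R_max = 3/10 m/s = 0.3000 m/s

at the boundary: (5/12)·v² + (23/12)·v + (-49/80) = 0
  disc = (23/12)² − 4·(5/12)·(-49/80) = 169/36 ; √disc = 13/6
  v_R = (−(23/12) + 13/6) / (2·(5/12)) = 3/10 m/s
check:
stop time T_s = (3/10)/(6/5) = 0.2500 s
reaction-phase robot travel = 0.3000·0.2500 = 0.0750 m
robot covers 0.3000·0.2500 − ½·1.2000·0.2500² = 0.0375 m while stopping
human closes 2.0000·0.5000 = 1.0000 m
C+Z_d+Z_r = 0.0200+0.0150+0.0400 = 0.0750 m
sum ≈ 0.0750+0.0375+1.0000+0.0750 ≈ 1.1875 m = S ✓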